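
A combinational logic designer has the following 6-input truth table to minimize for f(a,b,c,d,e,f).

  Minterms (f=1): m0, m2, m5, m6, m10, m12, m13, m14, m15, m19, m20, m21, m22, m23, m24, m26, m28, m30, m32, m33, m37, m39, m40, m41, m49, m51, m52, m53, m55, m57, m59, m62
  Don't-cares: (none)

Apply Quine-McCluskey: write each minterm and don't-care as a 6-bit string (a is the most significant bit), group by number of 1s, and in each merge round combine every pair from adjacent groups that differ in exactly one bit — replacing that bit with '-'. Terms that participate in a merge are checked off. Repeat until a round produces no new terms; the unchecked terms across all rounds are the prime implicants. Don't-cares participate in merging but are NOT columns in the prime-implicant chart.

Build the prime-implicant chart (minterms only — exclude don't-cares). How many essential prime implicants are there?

8

[col 0] 000000*, 000010*, 000101*, 000110*, 001010*, 001100*, 001101*, 001110*, 001111*, 010011*, 010100*, 010101*, 010110*, 010111*, 011000*, 011010*, 011100*, 011110*, 100000*, 100001*, 100101*, 100111*, 101000*, 101001*, 110001*, 110011*, 110100*, 110101*, 110111*, 111001*, 111011*, 111110*
[col 1] -00000, -00101*, -10011*, -10100*, -10101*, -10111*, -11110, 0-0101*, 0-0110*, 0-1010*, 0-1100*, 0-1110*, 00-010*, 00-101, 00-110*, 000-10*, 0000-0, 001-10*, 0011-0*, 0011-1*, 00110-*, 00111-*, 01-100*, 01-110*, 010-11*, 0101-0*, 0101-1*, 01010-*, 01011-*, 011-00*, 011-10*, 0110-0*, 0111-0*, 1-0001*, 1-0101*, 1-0111*, 1-1001*, 10-000*, 10-001*, 100-01*, 10000-*, 1001-1*, 10100-*, 11-001*, 11-011*, 110-01*, 110-11*, 1100-1*, 1101-1*, 11010-*, 1110-1*
[col 2] --0101, -10-11, -101-1, -1010-, 0--110, 0-1-10, 0-11-0, 00--10, 0011--, 01-1-0, 0101--, 011--0, 1--001, 1-0-01, 1-01-1, 10-00-, 11-0-1, 110--1
Prime implicants: --0101, -00000, -10-11, -101-1, -1010-, -11110, 0--110, 0-1-10, 0-11-0, 00--10, 00-101, 0000-0, 0011--, 01-1-0, 0101--, 011--0, 1--001, 1-0-01, 1-01-1, 10-00-, 11-0-1, 110--1
PI chart (minterm → PIs covering it):
  0 | -00000,0000-0
  2 | 00--10,0000-0
  5 | --0101,00-101
  6 | 0--110,00--10
  10 | 0-1-10,00--10
  12 | 0-11-0,0011--
  13 | 00-101,0011--
  14 | 0--110,0-1-10,0-11-0,00--10,0011--
  15 | 0011--  (sole → essential)
  19 | -10-11  (sole → essential)
  20 | -1010-,01-1-0,0101--
  21 | --0101,-101-1,-1010-,0101--
  22 | 0--110,01-1-0,0101--
  23 | -10-11,-101-1,0101--
  24 | 011--0  (sole → essential)
  26 | 0-1-10,011--0
  28 | 0-11-0,01-1-0,011--0
  30 | -11110,0--110,0-1-10,0-11-0,01-1-0,011--0
  32 | -00000,10-00-
  33 | 1--001,1-0-01,10-00-
  37 | --0101,1-0-01,1-01-1
  39 | 1-01-1  (sole → essential)
  40 | 10-00-  (sole → essential)
  41 | 1--001,10-00-
  49 | 1--001,1-0-01,11-0-1,110--1
  51 | -10-11,11-0-1,110--1
  52 | -1010-  (sole → essential)
  53 | --0101,-101-1,-1010-,1-0-01,1-01-1,110--1
  55 | -10-11,-101-1,1-01-1,110--1
  57 | 1--001,11-0-1
  59 | 11-0-1  (sole → essential)
  62 | -11110  (sole → essential)
Essential prime implicants: -10-11, -1010-, -11110, 0011--, 011--0, 1-01-1, 10-00-, 11-0-1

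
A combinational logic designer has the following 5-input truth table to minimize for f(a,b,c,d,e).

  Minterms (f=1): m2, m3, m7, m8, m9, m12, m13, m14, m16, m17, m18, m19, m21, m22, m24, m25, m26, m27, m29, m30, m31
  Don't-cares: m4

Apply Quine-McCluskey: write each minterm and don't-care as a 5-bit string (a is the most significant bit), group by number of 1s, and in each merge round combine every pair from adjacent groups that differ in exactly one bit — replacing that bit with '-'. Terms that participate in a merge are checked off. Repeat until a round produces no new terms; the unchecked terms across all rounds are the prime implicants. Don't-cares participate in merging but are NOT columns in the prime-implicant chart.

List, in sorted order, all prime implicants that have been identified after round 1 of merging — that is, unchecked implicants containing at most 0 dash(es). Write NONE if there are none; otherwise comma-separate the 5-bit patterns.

size-2^0 implicants → 00010(✓)  00011(✓)  00100(✓)  00111(✓)  01000(✓)  01001(✓)  01100(✓)  01101(✓)  01110(✓)  10000(✓)  10001(✓)  10010(✓)  10011(✓)  10101(✓)  10110(✓)  11000(✓)  11001(✓)  11010(✓)  11011(✓)  11101(✓)  11110(✓)  11111(✓)
size-2^1 implicants → -0010(✓)  -0011(✓)  -1000(✓)  -1001(✓)  -1101(✓)  -1110  0-100  00-11  0001-(✓)  01-00(✓)  01-01(✓)  0100-(✓)  011-0  0110-(✓)  1-000(✓)  1-001(✓)  1-010(✓)  1-011(✓)  1-101(✓)  1-110(✓)  10-01(✓)  10-10(✓)  100-0(✓)  100-1(✓)  1000-(✓)  1001-(✓)  11-01(✓)  11-10(✓)  11-11(✓)  110-0(✓)  110-1(✓)  1100-(✓)  1101-(✓)  111-1(✓)  1111-(✓)
size-2^2 implicants → -001-  -1-01  -100-  01-0-  1--01  1--10  1-0-0(✓)  1-0-1(✓)  1-00-(✓)  1-01-(✓)  100--(✓)  11--1  11-1-  110--(✓)
size-2^3 implicants → 1-0--
Unchecked terms (primes): -001-, -1-01, -100-, -1110, 0-100, 00-11, 01-0-, 011-0, 1--01, 1--10, 1-0--, 11--1, 11-1-

NONE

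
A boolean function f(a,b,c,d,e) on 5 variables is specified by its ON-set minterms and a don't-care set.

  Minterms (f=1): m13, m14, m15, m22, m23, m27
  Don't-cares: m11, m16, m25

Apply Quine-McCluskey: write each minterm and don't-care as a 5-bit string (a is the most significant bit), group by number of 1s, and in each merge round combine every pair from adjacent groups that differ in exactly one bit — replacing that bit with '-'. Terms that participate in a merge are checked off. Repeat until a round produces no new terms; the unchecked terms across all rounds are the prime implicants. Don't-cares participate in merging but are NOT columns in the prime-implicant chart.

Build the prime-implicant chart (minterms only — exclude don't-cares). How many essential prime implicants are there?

3

Round 0: 01011✓ 01101✓ 01110✓ 01111✓ 10000 10110✓ 10111✓ 11001✓ 11011✓
Round 1: -1011 01-11 011-1 0111- 1011- 110-1
PIs = {-1011, 01-11, 011-1, 0111-, 10000, 1011-, 110-1}
Coverage chart:
  m13: 011-1 ←essential
  m14: 0111- ←essential
  m15: 01-11,011-1,0111-
  m22: 1011- ←essential
  m23: 1011- ←essential
  m27: -1011,110-1
Essential: 011-1, 0111-, 1011-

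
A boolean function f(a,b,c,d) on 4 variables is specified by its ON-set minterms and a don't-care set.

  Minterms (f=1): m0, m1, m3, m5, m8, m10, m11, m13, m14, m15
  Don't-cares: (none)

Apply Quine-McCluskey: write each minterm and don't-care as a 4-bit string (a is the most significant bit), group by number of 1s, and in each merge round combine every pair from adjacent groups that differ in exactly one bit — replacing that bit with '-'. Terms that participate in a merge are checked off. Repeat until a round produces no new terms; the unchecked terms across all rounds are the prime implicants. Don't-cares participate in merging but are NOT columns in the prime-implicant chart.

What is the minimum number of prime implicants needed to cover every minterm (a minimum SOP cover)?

size-2^0 implicants → 0000(✓)  0001(✓)  0011(✓)  0101(✓)  1000(✓)  1010(✓)  1011(✓)  1101(✓)  1110(✓)  1111(✓)
size-2^1 implicants → -000  -011  -101  0-01  00-1  000-  1-10(✓)  1-11(✓)  10-0  101-(✓)  11-1  111-(✓)
size-2^2 implicants → 1-1-
Unchecked terms (primes): -000, -011, -101, 0-01, 00-1, 000-, 1-1-, 10-0, 11-1
Minterm coverage:
  m0 ⊆ -000,000-
  m1 ⊆ 0-01,00-1,000-
  m3 ⊆ -011,00-1
  m5 ⊆ -101,0-01
  m8 ⊆ -000,10-0
  m10 ⊆ 1-1-,10-0
  m11 ⊆ -011,1-1-
  m13 ⊆ -101,11-1
  m14 ⊆ 1-1- [E]
  m15 ⊆ 1-1-,11-1
E = {1-1-}
Petrick residual → -000, -101, 00-1
Cover = b'c'd' + bc'd + a'b'd + ac  |cover|=4

4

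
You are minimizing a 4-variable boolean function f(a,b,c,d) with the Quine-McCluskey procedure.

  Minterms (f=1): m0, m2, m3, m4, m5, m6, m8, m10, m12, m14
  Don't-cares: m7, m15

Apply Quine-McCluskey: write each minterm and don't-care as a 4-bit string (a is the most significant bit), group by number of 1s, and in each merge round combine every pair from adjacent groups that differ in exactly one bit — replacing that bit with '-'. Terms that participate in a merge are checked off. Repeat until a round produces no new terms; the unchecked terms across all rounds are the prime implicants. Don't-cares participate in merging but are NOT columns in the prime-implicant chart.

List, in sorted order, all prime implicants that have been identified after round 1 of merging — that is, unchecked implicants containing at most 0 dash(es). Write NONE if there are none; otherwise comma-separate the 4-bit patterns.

NONE

[col 0] 0000*, 0010*, 0011*, 0100*, 0101*, 0110*, 0111*, 1000*, 1010*, 1100*, 1110*, 1111*
[col 1] -000*, -010*, -100*, -110*, -111*, 0-00*, 0-10*, 0-11*, 00-0*, 001-*, 01-0*, 01-1*, 010-*, 011-*, 1-00*, 1-10*, 10-0*, 11-0*, 111-*
[col 2] --00*, --10*, -0-0*, -1-0*, -11-, 0--0*, 0-1-, 01--, 1--0*
[col 3] ---0
Prime implicants: ---0, -11-, 0-1-, 01--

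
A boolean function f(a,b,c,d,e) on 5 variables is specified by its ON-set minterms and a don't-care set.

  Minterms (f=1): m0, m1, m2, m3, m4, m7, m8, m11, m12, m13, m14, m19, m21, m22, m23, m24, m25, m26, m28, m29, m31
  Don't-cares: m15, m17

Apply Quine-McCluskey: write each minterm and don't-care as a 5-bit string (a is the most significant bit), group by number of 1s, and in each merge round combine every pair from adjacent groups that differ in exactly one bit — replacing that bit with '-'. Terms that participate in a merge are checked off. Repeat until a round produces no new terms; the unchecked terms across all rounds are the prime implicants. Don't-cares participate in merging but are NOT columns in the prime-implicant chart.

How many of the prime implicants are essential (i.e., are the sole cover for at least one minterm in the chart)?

[col 0] 00000*, 00001*, 00010*, 00011*, 00100*, 00111*, 01000*, 01011*, 01100*, 01101*, 01110*, 01111*, 10001*, 10011*, 10101*, 10110*, 10111*, 11000*, 11001*, 11010*, 11100*, 11101*, 11111*
[col 1] -0001*, -0011*, -0111*, -1000*, -1100*, -1101*, -1111*, 0-000*, 0-011*, 0-100*, 0-111*, 00-00*, 00-11*, 000-0*, 000-1*, 0000-*, 0001-*, 01-00*, 01-11*, 011-0*, 011-1*, 0110-*, 0111-*, 1-001*, 1-101*, 1-111*, 10-01*, 10-11*, 100-1*, 101-1*, 1011-, 11-00*, 11-01*, 110-0, 1100-*, 111-1*, 1110-*
[col 2] --111, -0-11, -00-1, -1-00, -11-1, -110-, 0--00, 0--11, 000--, 011--, 1--01, 1-1-1, 10--1, 11-0-
Prime implicants: --111, -0-11, -00-1, -1-00, -11-1, -110-, 0--00, 0--11, 000--, 011--, 1--01, 1-1-1, 10--1, 1011-, 11-0-, 110-0
PI chart (minterm → PIs covering it):
  0 | 0--00,000--
  1 | -00-1,000--
  2 | 000--  (sole → essential)
  3 | -0-11,-00-1,0--11,000--
  4 | 0--00  (sole → essential)
  7 | --111,-0-11,0--11
  8 | -1-00,0--00
  11 | 0--11  (sole → essential)
  12 | -1-00,-110-,0--00,011--
  13 | -11-1,-110-,011--
  14 | 011--  (sole → essential)
  19 | -0-11,-00-1,10--1
  21 | 1--01,1-1-1,10--1
  22 | 1011-  (sole → essential)
  23 | --111,-0-11,1-1-1,10--1,1011-
  24 | -1-00,11-0-,110-0
  25 | 1--01,11-0-
  26 | 110-0  (sole → essential)
  28 | -1-00,-110-,11-0-
  29 | -11-1,-110-,1--01,1-1-1,11-0-
  31 | --111,-11-1,1-1-1
Essential prime implicants: 0--00, 0--11, 000--, 011--, 1011-, 110-0

6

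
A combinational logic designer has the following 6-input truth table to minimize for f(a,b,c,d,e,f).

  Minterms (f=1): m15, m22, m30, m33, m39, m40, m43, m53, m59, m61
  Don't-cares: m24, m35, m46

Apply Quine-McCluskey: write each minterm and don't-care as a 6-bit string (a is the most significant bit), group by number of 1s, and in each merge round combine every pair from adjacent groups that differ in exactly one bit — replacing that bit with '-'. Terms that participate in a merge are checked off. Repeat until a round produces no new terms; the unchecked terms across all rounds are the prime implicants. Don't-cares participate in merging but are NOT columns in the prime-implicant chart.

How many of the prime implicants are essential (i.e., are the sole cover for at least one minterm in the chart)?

Round 0: 001111 010110✓ 011000 011110✓ 100001✓ 100011✓ 100111✓ 101000 101011✓ 101110 110101✓ 111011✓ 111101✓
Round 1: 01-110 1-1011 10-011 100-11 1000-1 11-101
PIs = {001111, 01-110, 011000, 1-1011, 10-011, 100-11, 1000-1, 101000, 101110, 11-101}
Coverage chart:
  m15: 001111 ←essential
  m22: 01-110 ←essential
  m30: 01-110 ←essential
  m33: 1000-1 ←essential
  m39: 100-11 ←essential
  m40: 101000 ←essential
  m43: 1-1011,10-011
  m53: 11-101 ←essential
  m59: 1-1011 ←essential
  m61: 11-101 ←essential
Essential: 001111, 01-110, 1-1011, 100-11, 1000-1, 101000, 11-101

7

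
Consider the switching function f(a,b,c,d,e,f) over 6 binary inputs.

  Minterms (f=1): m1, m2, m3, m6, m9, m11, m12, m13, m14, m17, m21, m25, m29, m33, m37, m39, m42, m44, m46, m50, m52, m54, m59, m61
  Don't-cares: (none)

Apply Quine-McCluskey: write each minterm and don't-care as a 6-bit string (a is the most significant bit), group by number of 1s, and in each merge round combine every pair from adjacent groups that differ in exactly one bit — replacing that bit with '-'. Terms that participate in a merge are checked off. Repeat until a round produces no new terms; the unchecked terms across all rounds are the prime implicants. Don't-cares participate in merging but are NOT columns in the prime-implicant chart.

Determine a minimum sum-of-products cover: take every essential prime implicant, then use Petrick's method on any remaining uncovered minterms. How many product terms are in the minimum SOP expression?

12

Round 0: 000001✓ 000010✓ 000011✓ 000110✓ 001001✓ 001011✓ 001100✓ 001101✓ 001110✓ 010001✓ 010101✓ 011001✓ 011101✓ 100001✓ 100101✓ 100111✓ 101010✓ 101100✓ 101110✓ 110010✓ 110100✓ 110110✓ 111011 111101✓
Round 1: -00001 -01100✓ -01110✓ -11101 0-0001✓ 0-1001✓ 0-1101✓ 00-001✓ 00-011✓ 00-110 000-10 0000-1✓ 00001- 001-01✓ 0010-1✓ 0011-0✓ 00110- 01-001✓ 01-101✓ 010-01✓ 011-01✓ 100-01 1001-1 101-10 1011-0✓ 110-10 1101-0
Round 2: -011-0 0--001 0-1-01 00-0-1 01--01
PIs = {-00001, -011-0, -11101, 0--001, 0-1-01, 00-0-1, 00-110, 000-10, 00001-, 00110-, 01--01, 100-01, 1001-1, 101-10, 110-10, 1101-0, 111011}
Coverage chart:
  m1: -00001,0--001,00-0-1
  m2: 000-10,00001-
  m3: 00-0-1,00001-
  m6: 00-110,000-10
  m9: 0--001,0-1-01,00-0-1
  m11: 00-0-1 ←essential
  m12: -011-0,00110-
  m13: 0-1-01,00110-
  m14: -011-0,00-110
  m17: 0--001,01--01
  m21: 01--01 ←essential
  m25: 0--001,0-1-01,01--01
  m29: -11101,0-1-01,01--01
  m33: -00001,100-01
  m37: 100-01,1001-1
  m39: 1001-1 ←essential
  m42: 101-10 ←essential
  m44: -011-0 ←essential
  m46: -011-0,101-10
  m50: 110-10 ←essential
  m52: 1101-0 ←essential
  m54: 110-10,1101-0
  m59: 111011 ←essential
  m61: -11101 ←essential
Essential: -011-0, -11101, 00-0-1, 01--01, 1001-1, 101-10, 110-10, 1101-0, 111011
Petrick residual → -00001, 0-1-01, 000-10
Min cover (12 terms): b'c'd'e'f + b'cdf' + bcde'f + a'ce'f + a'b'd'f + a'b'c'ef' + a'be'f + ab'c'df + ab'cef' + abc'ef' + abc'df' + abcd'ef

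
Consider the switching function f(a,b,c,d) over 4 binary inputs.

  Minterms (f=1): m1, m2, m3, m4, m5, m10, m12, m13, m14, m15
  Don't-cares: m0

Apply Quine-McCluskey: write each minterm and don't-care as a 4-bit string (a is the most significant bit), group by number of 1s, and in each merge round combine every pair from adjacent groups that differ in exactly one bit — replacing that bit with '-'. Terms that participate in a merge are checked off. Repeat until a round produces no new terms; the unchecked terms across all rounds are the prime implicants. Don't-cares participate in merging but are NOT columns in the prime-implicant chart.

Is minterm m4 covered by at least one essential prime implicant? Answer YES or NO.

NO

[col 0] 0000*, 0001*, 0010*, 0011*, 0100*, 0101*, 1010*, 1100*, 1101*, 1110*, 1111*
[col 1] -010, -100*, -101*, 0-00*, 0-01*, 00-0*, 00-1*, 000-*, 001-*, 010-*, 1-10, 11-0*, 11-1*, 110-*, 111-*
[col 2] -10-, 0-0-, 00--, 11--
Prime implicants: -010, -10-, 0-0-, 00--, 1-10, 11--
PI chart (minterm → PIs covering it):
  1 | 0-0-,00--
  2 | -010,00--
  3 | 00--  (sole → essential)
  4 | -10-,0-0-
  5 | -10-,0-0-
  10 | -010,1-10
  12 | -10-,11--
  13 | -10-,11--
  14 | 1-10,11--
  15 | 11--  (sole → essential)
Essential prime implicants: 00--, 11--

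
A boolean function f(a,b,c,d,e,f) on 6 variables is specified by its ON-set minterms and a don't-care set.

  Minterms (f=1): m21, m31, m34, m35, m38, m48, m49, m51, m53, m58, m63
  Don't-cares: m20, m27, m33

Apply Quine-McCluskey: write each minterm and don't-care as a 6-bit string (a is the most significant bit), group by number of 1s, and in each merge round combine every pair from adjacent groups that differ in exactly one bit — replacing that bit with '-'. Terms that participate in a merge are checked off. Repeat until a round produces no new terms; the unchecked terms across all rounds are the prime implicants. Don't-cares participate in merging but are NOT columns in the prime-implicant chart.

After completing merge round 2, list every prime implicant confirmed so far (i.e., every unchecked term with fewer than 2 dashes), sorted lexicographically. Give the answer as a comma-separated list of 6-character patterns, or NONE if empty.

size-2^0 implicants → 010100(✓)  010101(✓)  011011(✓)  011111(✓)  100001(✓)  100010(✓)  100011(✓)  100110(✓)  110000(✓)  110001(✓)  110011(✓)  110101(✓)  111010  111111(✓)
size-2^1 implicants → -10101  -11111  01010-  011-11  1-0001(✓)  1-0011(✓)  100-10  1000-1(✓)  10001-  110-01  1100-1(✓)  11000-
size-2^2 implicants → 1-00-1
Unchecked terms (primes): -10101, -11111, 01010-, 011-11, 1-00-1, 100-10, 10001-, 110-01, 11000-, 111010

-10101, -11111, 01010-, 011-11, 100-10, 10001-, 110-01, 11000-, 111010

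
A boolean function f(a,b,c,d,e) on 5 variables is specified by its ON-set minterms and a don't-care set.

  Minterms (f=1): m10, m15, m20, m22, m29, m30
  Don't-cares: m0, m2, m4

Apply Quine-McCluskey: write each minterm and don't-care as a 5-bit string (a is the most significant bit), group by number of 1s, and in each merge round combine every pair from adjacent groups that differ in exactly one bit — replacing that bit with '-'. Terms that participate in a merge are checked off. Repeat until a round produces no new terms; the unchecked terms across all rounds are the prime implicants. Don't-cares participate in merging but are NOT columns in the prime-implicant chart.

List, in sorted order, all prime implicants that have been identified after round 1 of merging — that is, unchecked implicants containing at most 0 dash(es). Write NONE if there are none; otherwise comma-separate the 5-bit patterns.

01111, 11101

size-2^0 implicants → 00000(✓)  00010(✓)  00100(✓)  01010(✓)  01111  10100(✓)  10110(✓)  11101  11110(✓)
size-2^1 implicants → -0100  0-010  00-00  000-0  1-110  101-0
Unchecked terms (primes): -0100, 0-010, 00-00, 000-0, 01111, 1-110, 101-0, 11101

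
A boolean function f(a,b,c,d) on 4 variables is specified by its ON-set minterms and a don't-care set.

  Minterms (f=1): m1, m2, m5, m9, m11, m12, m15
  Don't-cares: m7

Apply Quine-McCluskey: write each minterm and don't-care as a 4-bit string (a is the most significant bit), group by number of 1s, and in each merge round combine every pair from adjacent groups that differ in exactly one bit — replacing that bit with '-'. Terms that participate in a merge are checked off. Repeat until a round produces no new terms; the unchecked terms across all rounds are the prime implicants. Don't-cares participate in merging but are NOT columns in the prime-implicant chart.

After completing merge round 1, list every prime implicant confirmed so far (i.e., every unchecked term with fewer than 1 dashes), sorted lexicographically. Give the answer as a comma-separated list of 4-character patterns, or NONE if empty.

size-2^0 implicants → 0001(✓)  0010  0101(✓)  0111(✓)  1001(✓)  1011(✓)  1100  1111(✓)
size-2^1 implicants → -001  -111  0-01  01-1  1-11  10-1
Unchecked terms (primes): -001, -111, 0-01, 0010, 01-1, 1-11, 10-1, 1100

0010, 1100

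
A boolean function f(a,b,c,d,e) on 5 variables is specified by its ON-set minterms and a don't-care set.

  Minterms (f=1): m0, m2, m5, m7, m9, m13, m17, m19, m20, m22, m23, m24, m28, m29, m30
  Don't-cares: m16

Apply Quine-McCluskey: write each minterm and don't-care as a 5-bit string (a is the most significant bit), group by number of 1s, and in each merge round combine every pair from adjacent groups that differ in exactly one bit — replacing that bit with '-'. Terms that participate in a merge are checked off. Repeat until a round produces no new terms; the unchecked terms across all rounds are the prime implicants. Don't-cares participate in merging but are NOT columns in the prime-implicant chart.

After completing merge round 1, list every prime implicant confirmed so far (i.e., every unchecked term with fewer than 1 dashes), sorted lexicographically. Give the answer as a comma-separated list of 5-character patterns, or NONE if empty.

[col 0] 00000*, 00010*, 00101*, 00111*, 01001*, 01101*, 10000*, 10001*, 10011*, 10100*, 10110*, 10111*, 11000*, 11100*, 11101*, 11110*
[col 1] -0000, -0111, -1101, 0-101, 000-0, 001-1, 01-01, 1-000*, 1-100*, 1-110*, 10-00*, 10-11, 100-1, 1000-, 101-0*, 1011-, 11-00*, 111-0*, 1110-
[col 2] 1--00, 1-1-0
Prime implicants: -0000, -0111, -1101, 0-101, 000-0, 001-1, 01-01, 1--00, 1-1-0, 10-11, 100-1, 1000-, 1011-, 1110-

NONE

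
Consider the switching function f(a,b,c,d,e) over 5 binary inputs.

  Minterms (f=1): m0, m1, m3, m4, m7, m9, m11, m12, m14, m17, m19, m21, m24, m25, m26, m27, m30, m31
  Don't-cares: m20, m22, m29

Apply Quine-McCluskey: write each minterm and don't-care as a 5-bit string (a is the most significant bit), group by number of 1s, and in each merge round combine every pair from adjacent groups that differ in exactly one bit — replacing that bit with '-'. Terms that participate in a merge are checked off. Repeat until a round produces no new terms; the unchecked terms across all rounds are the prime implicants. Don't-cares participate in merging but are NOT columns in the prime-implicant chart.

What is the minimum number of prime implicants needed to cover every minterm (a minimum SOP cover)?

size-2^0 implicants → 00000(✓)  00001(✓)  00011(✓)  00100(✓)  00111(✓)  01001(✓)  01011(✓)  01100(✓)  01110(✓)  10001(✓)  10011(✓)  10100(✓)  10101(✓)  10110(✓)  11000(✓)  11001(✓)  11010(✓)  11011(✓)  11101(✓)  11110(✓)  11111(✓)
size-2^1 implicants → -0001(✓)  -0011(✓)  -0100  -1001(✓)  -1011(✓)  -1110  0-001(✓)  0-011(✓)  0-100  00-00  00-11  000-1(✓)  0000-  010-1(✓)  011-0  1-001(✓)  1-011(✓)  1-101(✓)  1-110  10-01(✓)  100-1(✓)  101-0  1010-  11-01(✓)  11-10(✓)  11-11(✓)  110-0(✓)  110-1(✓)  1100-(✓)  1101-(✓)  111-1(✓)  1111-(✓)
size-2^2 implicants → --001(✓)  --011(✓)  -00-1(✓)  -10-1(✓)  0-0-1(✓)  1--01  1-0-1(✓)  11--1  11-1-  110--
size-2^3 implicants → --0-1
Unchecked terms (primes): --0-1, -0100, -1110, 0-100, 00-00, 00-11, 0000-, 011-0, 1--01, 1-110, 101-0, 1010-, 11--1, 11-1-, 110--
Minterm coverage:
  m0 ⊆ 00-00,0000-
  m1 ⊆ --0-1,0000-
  m3 ⊆ --0-1,00-11
  m4 ⊆ -0100,0-100,00-00
  m7 ⊆ 00-11 [E]
  m9 ⊆ --0-1 [E]
  m11 ⊆ --0-1 [E]
  m12 ⊆ 0-100,011-0
  m14 ⊆ -1110,011-0
  m17 ⊆ --0-1,1--01
  m19 ⊆ --0-1 [E]
  m21 ⊆ 1--01,1010-
  m24 ⊆ 110-- [E]
  m25 ⊆ --0-1,1--01,11--1,110--
  m26 ⊆ 11-1-,110--
  m27 ⊆ --0-1,11--1,11-1-,110--
  m30 ⊆ -1110,1-110,11-1-
  m31 ⊆ 11--1,11-1-
E = {--0-1, 00-11, 110--}
Petrick residual → 00-00, 011-0, 1--01, 11-1-
Cover = c'e + a'b'd'e' + a'b'de + a'bce' + ad'e + abd + abc'  |cover|=7

7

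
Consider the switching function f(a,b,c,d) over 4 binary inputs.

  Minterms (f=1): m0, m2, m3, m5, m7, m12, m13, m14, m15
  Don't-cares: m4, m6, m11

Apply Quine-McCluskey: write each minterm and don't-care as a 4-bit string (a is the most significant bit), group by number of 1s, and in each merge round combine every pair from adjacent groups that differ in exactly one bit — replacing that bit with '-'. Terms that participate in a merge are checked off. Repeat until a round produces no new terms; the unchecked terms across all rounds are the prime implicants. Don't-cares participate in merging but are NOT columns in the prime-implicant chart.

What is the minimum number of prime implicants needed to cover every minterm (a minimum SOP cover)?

3

[col 0] 0000*, 0010*, 0011*, 0100*, 0101*, 0110*, 0111*, 1011*, 1100*, 1101*, 1110*, 1111*
[col 1] -011*, -100*, -101*, -110*, -111*, 0-00*, 0-10*, 0-11*, 00-0*, 001-*, 01-0*, 01-1*, 010-*, 011-*, 1-11*, 11-0*, 11-1*, 110-*, 111-*
[col 2] --11, -1-0*, -1-1*, -10-*, -11-*, 0--0, 0-1-, 01--*, 11--*
[col 3] -1--
Prime implicants: --11, -1--, 0--0, 0-1-
PI chart (minterm → PIs covering it):
  0 | 0--0  (sole → essential)
  2 | 0--0,0-1-
  3 | --11,0-1-
  5 | -1--  (sole → essential)
  7 | --11,-1--,0-1-
  12 | -1--  (sole → essential)
  13 | -1--  (sole → essential)
  14 | -1--  (sole → essential)
  15 | --11,-1--
Essential prime implicants: -1--, 0--0
Petrick residual → --11
Minimum SOP uses 3 PIs: cd + b + a'd'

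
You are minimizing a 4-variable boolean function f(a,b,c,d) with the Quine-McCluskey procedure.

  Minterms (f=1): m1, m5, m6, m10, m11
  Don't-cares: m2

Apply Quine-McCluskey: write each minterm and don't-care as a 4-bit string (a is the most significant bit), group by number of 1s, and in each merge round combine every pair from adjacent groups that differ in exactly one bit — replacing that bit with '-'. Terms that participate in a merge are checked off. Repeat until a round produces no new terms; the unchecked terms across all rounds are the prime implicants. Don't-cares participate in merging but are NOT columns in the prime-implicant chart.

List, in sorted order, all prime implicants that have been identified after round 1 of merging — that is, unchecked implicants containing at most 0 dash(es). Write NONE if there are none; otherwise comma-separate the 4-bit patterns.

Round 0: 0001✓ 0010✓ 0101✓ 0110✓ 1010✓ 1011✓
Round 1: -010 0-01 0-10 101-
PIs = {-010, 0-01, 0-10, 101-}

NONE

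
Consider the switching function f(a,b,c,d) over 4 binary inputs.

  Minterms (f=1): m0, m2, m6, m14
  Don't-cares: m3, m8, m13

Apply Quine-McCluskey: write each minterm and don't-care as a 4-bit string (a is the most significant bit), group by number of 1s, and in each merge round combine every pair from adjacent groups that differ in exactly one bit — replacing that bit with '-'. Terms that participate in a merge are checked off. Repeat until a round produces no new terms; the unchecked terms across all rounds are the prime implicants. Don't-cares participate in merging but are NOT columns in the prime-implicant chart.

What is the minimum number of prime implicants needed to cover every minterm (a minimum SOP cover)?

size-2^0 implicants → 0000(✓)  0010(✓)  0011(✓)  0110(✓)  1000(✓)  1101  1110(✓)
size-2^1 implicants → -000  -110  0-10  00-0  001-
Unchecked terms (primes): -000, -110, 0-10, 00-0, 001-, 1101
Minterm coverage:
  m0 ⊆ -000,00-0
  m2 ⊆ 0-10,00-0,001-
  m6 ⊆ -110,0-10
  m14 ⊆ -110 [E]
E = {-110}
Petrick residual → 00-0
Cover = bcd' + a'b'd'  |cover|=2

2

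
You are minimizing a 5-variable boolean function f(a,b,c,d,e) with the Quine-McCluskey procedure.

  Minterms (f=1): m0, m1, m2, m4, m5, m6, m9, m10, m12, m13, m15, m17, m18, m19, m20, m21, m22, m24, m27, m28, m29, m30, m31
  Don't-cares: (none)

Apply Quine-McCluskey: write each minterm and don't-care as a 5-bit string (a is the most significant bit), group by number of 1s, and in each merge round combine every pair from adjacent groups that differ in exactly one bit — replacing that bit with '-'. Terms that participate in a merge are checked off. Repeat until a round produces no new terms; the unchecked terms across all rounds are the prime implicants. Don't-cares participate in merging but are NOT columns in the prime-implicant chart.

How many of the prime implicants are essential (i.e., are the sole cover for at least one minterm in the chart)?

size-2^0 implicants → 00000(✓)  00001(✓)  00010(✓)  00100(✓)  00101(✓)  00110(✓)  01001(✓)  01010(✓)  01100(✓)  01101(✓)  01111(✓)  10001(✓)  10010(✓)  10011(✓)  10100(✓)  10101(✓)  10110(✓)  11000(✓)  11011(✓)  11100(✓)  11101(✓)  11110(✓)  11111(✓)
size-2^1 implicants → -0001(✓)  -0010(✓)  -0100(✓)  -0101(✓)  -0110(✓)  -1100(✓)  -1101(✓)  -1111(✓)  0-001(✓)  0-010  0-100(✓)  0-101(✓)  00-00(✓)  00-01(✓)  00-10(✓)  000-0(✓)  0000-(✓)  001-0(✓)  0010-(✓)  01-01(✓)  011-1(✓)  0110-(✓)  1-011  1-100(✓)  1-101(✓)  1-110(✓)  10-01(✓)  10-10(✓)  100-1  1001-  101-0(✓)  1010-(✓)  11-00  11-11  111-0(✓)  111-1(✓)  1110-(✓)  1111-(✓)
size-2^2 implicants → --100(✓)  --101(✓)  -0-01  -0-10  -01-0  -010-(✓)  -11-1  -110-(✓)  0--01  0-10-(✓)  00--0  00-0-  1-1-0  1-10-(✓)  111--
size-2^3 implicants → --10-
Unchecked terms (primes): --10-, -0-01, -0-10, -01-0, -11-1, 0--01, 0-010, 00--0, 00-0-, 1-011, 1-1-0, 100-1, 1001-, 11-00, 11-11, 111--
Minterm coverage:
  m0 ⊆ 00--0,00-0-
  m1 ⊆ -0-01,0--01,00-0-
  m2 ⊆ -0-10,0-010,00--0
  m4 ⊆ --10-,-01-0,00--0,00-0-
  m5 ⊆ --10-,-0-01,0--01,00-0-
  m6 ⊆ -0-10,-01-0,00--0
  m9 ⊆ 0--01 [E]
  m10 ⊆ 0-010 [E]
  m12 ⊆ --10- [E]
  m13 ⊆ --10-,-11-1,0--01
  m15 ⊆ -11-1 [E]
  m17 ⊆ -0-01,100-1
  m18 ⊆ -0-10,1001-
  m19 ⊆ 1-011,100-1,1001-
  m20 ⊆ --10-,-01-0,1-1-0
  m21 ⊆ --10-,-0-01
  m22 ⊆ -0-10,-01-0,1-1-0
  m24 ⊆ 11-00 [E]
  m27 ⊆ 1-011,11-11
  m28 ⊆ --10-,1-1-0,11-00,111--
  m29 ⊆ --10-,-11-1,111--
  m30 ⊆ 1-1-0,111--
  m31 ⊆ -11-1,11-11,111--
E = {--10-, -11-1, 0--01, 0-010, 11-00}

5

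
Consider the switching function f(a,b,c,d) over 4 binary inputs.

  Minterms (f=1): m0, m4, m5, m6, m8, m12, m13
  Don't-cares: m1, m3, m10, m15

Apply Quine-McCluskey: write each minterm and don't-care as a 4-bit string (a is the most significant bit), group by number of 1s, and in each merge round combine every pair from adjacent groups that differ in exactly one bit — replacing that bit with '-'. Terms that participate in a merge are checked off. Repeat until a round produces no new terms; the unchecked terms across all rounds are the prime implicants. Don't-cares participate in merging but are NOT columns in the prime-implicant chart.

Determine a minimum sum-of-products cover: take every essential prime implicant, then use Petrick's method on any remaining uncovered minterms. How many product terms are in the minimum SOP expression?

size-2^0 implicants → 0000(✓)  0001(✓)  0011(✓)  0100(✓)  0101(✓)  0110(✓)  1000(✓)  1010(✓)  1100(✓)  1101(✓)  1111(✓)
size-2^1 implicants → -000(✓)  -100(✓)  -101(✓)  0-00(✓)  0-01(✓)  00-1  000-(✓)  01-0  010-(✓)  1-00(✓)  10-0  11-1  110-(✓)
size-2^2 implicants → --00  -10-  0-0-
Unchecked terms (primes): --00, -10-, 0-0-, 00-1, 01-0, 10-0, 11-1
Minterm coverage:
  m0 ⊆ --00,0-0-
  m4 ⊆ --00,-10-,0-0-,01-0
  m5 ⊆ -10-,0-0-
  m6 ⊆ 01-0 [E]
  m8 ⊆ --00,10-0
  m12 ⊆ --00,-10-
  m13 ⊆ -10-,11-1
E = {01-0}
Petrick residual → --00, -10-
Cover = c'd' + bc' + a'bd'  |cover|=3

3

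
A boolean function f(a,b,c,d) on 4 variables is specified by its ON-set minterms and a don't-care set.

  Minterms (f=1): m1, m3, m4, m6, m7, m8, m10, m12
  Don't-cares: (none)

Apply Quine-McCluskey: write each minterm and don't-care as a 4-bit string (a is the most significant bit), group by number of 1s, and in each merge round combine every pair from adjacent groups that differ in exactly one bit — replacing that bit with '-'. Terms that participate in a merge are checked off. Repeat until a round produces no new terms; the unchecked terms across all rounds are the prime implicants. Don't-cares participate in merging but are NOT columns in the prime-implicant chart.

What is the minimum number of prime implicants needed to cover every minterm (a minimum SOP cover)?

[col 0] 0001*, 0011*, 0100*, 0110*, 0111*, 1000*, 1010*, 1100*
[col 1] -100, 0-11, 00-1, 01-0, 011-, 1-00, 10-0
Prime implicants: -100, 0-11, 00-1, 01-0, 011-, 1-00, 10-0
PI chart (minterm → PIs covering it):
  1 | 00-1  (sole → essential)
  3 | 0-11,00-1
  4 | -100,01-0
  6 | 01-0,011-
  7 | 0-11,011-
  8 | 1-00,10-0
  10 | 10-0  (sole → essential)
  12 | -100,1-00
Essential prime implicants: 00-1, 10-0
Petrick residual → -100, 011-
Minimum SOP uses 4 PIs: bc'd' + a'b'd + a'bc + ab'd'

4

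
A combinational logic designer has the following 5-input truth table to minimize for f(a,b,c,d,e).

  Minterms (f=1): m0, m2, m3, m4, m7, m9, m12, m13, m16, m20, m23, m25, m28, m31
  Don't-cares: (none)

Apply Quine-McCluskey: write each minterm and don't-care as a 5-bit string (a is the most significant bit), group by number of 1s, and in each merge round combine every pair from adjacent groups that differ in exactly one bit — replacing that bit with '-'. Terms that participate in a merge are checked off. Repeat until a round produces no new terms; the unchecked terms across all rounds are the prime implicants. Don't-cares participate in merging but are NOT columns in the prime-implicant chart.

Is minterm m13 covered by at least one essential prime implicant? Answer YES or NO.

[col 0] 00000*, 00010*, 00011*, 00100*, 00111*, 01001*, 01100*, 01101*, 10000*, 10100*, 10111*, 11001*, 11100*, 11111*
[col 1] -0000*, -0100*, -0111, -1001, -1100*, 0-100*, 00-00*, 00-11, 000-0, 0001-, 01-01, 0110-, 1-100*, 1-111, 10-00*
[col 2] --100, -0-00
Prime implicants: --100, -0-00, -0111, -1001, 00-11, 000-0, 0001-, 01-01, 0110-, 1-111
PI chart (minterm → PIs covering it):
  0 | -0-00,000-0
  2 | 000-0,0001-
  3 | 00-11,0001-
  4 | --100,-0-00
  7 | -0111,00-11
  9 | -1001,01-01
  12 | --100,0110-
  13 | 01-01,0110-
  16 | -0-00  (sole → essential)
  20 | --100,-0-00
  23 | -0111,1-111
  25 | -1001  (sole → essential)
  28 | --100  (sole → essential)
  31 | 1-111  (sole → essential)
Essential prime implicants: --100, -0-00, -1001, 1-111

NO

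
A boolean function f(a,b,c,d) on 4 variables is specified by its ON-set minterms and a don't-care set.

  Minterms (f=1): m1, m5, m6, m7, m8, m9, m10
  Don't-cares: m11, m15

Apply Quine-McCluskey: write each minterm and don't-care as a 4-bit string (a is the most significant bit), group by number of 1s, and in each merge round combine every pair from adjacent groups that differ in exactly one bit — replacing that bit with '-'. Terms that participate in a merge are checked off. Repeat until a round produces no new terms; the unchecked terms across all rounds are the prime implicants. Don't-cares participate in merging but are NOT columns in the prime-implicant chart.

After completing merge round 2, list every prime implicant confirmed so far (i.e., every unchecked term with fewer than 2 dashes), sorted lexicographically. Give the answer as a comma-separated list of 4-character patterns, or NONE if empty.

-001, -111, 0-01, 01-1, 011-, 1-11

Round 0: 0001✓ 0101✓ 0110✓ 0111✓ 1000✓ 1001✓ 1010✓ 1011✓ 1111✓
Round 1: -001 -111 0-01 01-1 011- 1-11 10-0✓ 10-1✓ 100-✓ 101-✓
Round 2: 10--
PIs = {-001, -111, 0-01, 01-1, 011-, 1-11, 10--}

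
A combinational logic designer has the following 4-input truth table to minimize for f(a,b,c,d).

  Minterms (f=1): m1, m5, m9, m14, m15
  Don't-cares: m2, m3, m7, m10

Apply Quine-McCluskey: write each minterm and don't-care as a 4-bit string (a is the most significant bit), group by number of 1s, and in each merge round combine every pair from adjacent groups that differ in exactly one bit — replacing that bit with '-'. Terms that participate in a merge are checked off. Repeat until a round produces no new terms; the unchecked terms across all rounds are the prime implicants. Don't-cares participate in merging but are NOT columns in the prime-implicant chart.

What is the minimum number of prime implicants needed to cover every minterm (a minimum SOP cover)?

3

size-2^0 implicants → 0001(✓)  0010(✓)  0011(✓)  0101(✓)  0111(✓)  1001(✓)  1010(✓)  1110(✓)  1111(✓)
size-2^1 implicants → -001  -010  -111  0-01(✓)  0-11(✓)  00-1(✓)  001-  01-1(✓)  1-10  111-
size-2^2 implicants → 0--1
Unchecked terms (primes): -001, -010, -111, 0--1, 001-, 1-10, 111-
Minterm coverage:
  m1 ⊆ -001,0--1
  m5 ⊆ 0--1 [E]
  m9 ⊆ -001 [E]
  m14 ⊆ 1-10,111-
  m15 ⊆ -111,111-
E = {-001, 0--1}
Petrick residual → 111-
Cover = b'c'd + a'd + abc  |cover|=3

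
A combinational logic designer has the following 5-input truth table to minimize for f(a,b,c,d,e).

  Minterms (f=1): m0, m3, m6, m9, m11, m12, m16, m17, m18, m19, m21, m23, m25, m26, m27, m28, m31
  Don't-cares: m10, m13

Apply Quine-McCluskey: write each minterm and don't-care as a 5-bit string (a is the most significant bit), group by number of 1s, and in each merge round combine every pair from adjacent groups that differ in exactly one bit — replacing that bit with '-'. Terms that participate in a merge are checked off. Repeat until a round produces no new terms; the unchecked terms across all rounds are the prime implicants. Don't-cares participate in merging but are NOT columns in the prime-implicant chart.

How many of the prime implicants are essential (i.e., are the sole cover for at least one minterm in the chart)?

6

size-2^0 implicants → 00000(✓)  00011(✓)  00110  01001(✓)  01010(✓)  01011(✓)  01100(✓)  01101(✓)  10000(✓)  10001(✓)  10010(✓)  10011(✓)  10101(✓)  10111(✓)  11001(✓)  11010(✓)  11011(✓)  11100(✓)  11111(✓)
size-2^1 implicants → -0000  -0011(✓)  -1001(✓)  -1010(✓)  -1011(✓)  -1100  0-011(✓)  01-01  010-1(✓)  0101-(✓)  0110-  1-001(✓)  1-010(✓)  1-011(✓)  1-111(✓)  10-01(✓)  10-11(✓)  100-0(✓)  100-1(✓)  1000-(✓)  1001-(✓)  101-1(✓)  11-11(✓)  110-1(✓)  1101-(✓)
size-2^2 implicants → --011  -10-1  -101-  1--11  1-0-1  1-01-  10--1  100--
Unchecked terms (primes): --011, -0000, -10-1, -101-, -1100, 00110, 01-01, 0110-, 1--11, 1-0-1, 1-01-, 10--1, 100--
Minterm coverage:
  m0 ⊆ -0000 [E]
  m3 ⊆ --011 [E]
  m6 ⊆ 00110 [E]
  m9 ⊆ -10-1,01-01
  m11 ⊆ --011,-10-1,-101-
  m12 ⊆ -1100,0110-
  m16 ⊆ -0000,100--
  m17 ⊆ 1-0-1,10--1,100--
  m18 ⊆ 1-01-,100--
  m19 ⊆ --011,1--11,1-0-1,1-01-,10--1,100--
  m21 ⊆ 10--1 [E]
  m23 ⊆ 1--11,10--1
  m25 ⊆ -10-1,1-0-1
  m26 ⊆ -101-,1-01-
  m27 ⊆ --011,-10-1,-101-,1--11,1-0-1,1-01-
  m28 ⊆ -1100 [E]
  m31 ⊆ 1--11 [E]
E = {--011, -0000, -1100, 00110, 1--11, 10--1}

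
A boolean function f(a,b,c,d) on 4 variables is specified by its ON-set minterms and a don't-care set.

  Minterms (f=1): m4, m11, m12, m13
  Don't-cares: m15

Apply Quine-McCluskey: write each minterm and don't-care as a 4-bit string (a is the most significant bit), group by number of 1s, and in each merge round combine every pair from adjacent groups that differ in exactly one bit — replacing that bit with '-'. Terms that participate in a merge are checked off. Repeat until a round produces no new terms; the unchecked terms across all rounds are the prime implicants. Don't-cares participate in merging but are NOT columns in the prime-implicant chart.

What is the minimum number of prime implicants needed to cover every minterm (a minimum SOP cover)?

3

Round 0: 0100✓ 1011✓ 1100✓ 1101✓ 1111✓
Round 1: -100 1-11 11-1 110-
PIs = {-100, 1-11, 11-1, 110-}
Coverage chart:
  m4: -100 ←essential
  m11: 1-11 ←essential
  m12: -100,110-
  m13: 11-1,110-
Essential: -100, 1-11
Petrick residual → 11-1
Min cover (3 terms): bc'd' + acd + abd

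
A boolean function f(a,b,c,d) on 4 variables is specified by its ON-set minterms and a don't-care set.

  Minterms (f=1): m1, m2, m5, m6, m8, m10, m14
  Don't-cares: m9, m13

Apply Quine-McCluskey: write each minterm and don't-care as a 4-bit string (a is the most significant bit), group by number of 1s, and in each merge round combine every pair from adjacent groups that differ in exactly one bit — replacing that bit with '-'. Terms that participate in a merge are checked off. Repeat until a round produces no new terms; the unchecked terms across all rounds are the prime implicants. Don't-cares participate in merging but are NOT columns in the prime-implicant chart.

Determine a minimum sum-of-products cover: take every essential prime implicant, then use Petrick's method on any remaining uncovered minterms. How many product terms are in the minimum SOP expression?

3

size-2^0 implicants → 0001(✓)  0010(✓)  0101(✓)  0110(✓)  1000(✓)  1001(✓)  1010(✓)  1101(✓)  1110(✓)
size-2^1 implicants → -001(✓)  -010(✓)  -101(✓)  -110(✓)  0-01(✓)  0-10(✓)  1-01(✓)  1-10(✓)  10-0  100-
size-2^2 implicants → --01  --10
Unchecked terms (primes): --01, --10, 10-0, 100-
Minterm coverage:
  m1 ⊆ --01 [E]
  m2 ⊆ --10 [E]
  m5 ⊆ --01 [E]
  m6 ⊆ --10 [E]
  m8 ⊆ 10-0,100-
  m10 ⊆ --10,10-0
  m14 ⊆ --10 [E]
E = {--01, --10}
Petrick residual → 10-0
Cover = c'd + cd' + ab'd'  |cover|=3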